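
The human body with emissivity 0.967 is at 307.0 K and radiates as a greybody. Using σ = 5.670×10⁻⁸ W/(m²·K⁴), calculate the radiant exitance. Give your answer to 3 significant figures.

Stefan–Boltzmann: I = εσT⁴ = 0.967 × 5.670×10⁻⁸ × (307.0)⁴ = 487 W/m².

I ≈ 487 W/m²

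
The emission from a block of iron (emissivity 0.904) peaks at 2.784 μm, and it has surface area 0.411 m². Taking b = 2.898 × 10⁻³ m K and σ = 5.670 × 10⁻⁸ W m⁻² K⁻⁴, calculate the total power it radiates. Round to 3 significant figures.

P ≈ 2.47×10⁴ W

Wien's law: T = b/λ_max = 2.898×10⁻³/2.784×10⁻⁶ = 1040.95 K.
Area A = 0.411 m².
Then P = εσAT⁴ = 0.904×5.670×10⁻⁸×0.411×(1040.95)⁴ = 2.47×10⁴ W.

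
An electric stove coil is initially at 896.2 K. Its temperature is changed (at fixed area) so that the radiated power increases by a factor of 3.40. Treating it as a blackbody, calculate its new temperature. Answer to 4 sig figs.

T₂ ≈ 1217 K

P ∝ T⁴, so T₂/T₁ = (P₂/P₁)^(1/4) = (3.40)^(1/4) = 1.35791.
T₂ = 896.2 × 1.35791 = 1217 K.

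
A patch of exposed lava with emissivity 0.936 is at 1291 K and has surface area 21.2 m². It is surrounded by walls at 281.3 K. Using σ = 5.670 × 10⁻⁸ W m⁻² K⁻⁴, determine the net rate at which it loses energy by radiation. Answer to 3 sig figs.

Area A = 21.2 m².
Net radiated power P_net = εσA(T⁴ − T₀⁴) = 0.936×5.670×10⁻⁸×21.2×(1291⁴ − 281.3⁴).
T⁴ − T₀⁴ = 2.77783×10¹² − 6.26151×10⁹ = 2.77157×10¹² K⁴, so P_net = 3.12×10⁶ W.

Net loss ≈ 3.12×10⁶ W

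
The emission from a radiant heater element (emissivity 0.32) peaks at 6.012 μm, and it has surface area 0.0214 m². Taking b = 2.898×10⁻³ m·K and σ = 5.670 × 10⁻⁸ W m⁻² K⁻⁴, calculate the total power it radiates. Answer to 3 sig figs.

Wien's law: T = b/λ_max = 2.898×10⁻³/6.012×10⁻⁶ = 482.036 K.
Area A = 0.0214 m².
Then P = εσAT⁴ = 0.32×5.670×10⁻⁸×0.0214×(482.036)⁴ = 21.0 W.

P ≈ 21.0 W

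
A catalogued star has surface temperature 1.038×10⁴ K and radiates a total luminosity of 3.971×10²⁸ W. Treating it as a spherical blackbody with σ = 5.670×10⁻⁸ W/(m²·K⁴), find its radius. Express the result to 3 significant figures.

R ≈ 2.19×10⁹ m

L = 4πR²σT⁴ ⇒ R = √(L/(4πσT⁴)).
σT⁴ = 6.58222×10⁸ W/m², so R = √(3.971×10²⁸/(4π×6.58222×10⁸)) = 2.19×10⁹ m.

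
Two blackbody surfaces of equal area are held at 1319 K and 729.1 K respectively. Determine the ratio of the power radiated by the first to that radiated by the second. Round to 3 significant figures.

With equal areas, P₁/P₂ = (T₁/T₂)⁴ = (1319/729.1)⁴ = 10.7.

P₁/P₂ ≈ 10.7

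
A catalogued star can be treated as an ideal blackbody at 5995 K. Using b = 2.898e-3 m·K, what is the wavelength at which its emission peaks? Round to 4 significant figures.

λ_max ≈ 0.4834 μm

Wien's displacement law: λ_max = b/T = (2.898×10⁻³ m·K)/(5995 K) = 4.8340×10⁻⁷ m.
That is 0.4834 μm, in the visible range.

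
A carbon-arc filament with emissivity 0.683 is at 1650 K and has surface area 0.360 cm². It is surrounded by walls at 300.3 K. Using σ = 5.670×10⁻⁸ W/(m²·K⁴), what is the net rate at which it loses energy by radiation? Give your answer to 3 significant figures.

Net loss ≈ 10.3 W

Area A = 0.360 cm² = 3.60×10⁻⁵ m².
Net radiated power P_net = εσA(T⁴ − T₀⁴) = 0.683×5.670×10⁻⁸×3.60×10⁻⁵×(1650⁴ − 300.3⁴).
T⁴ − T₀⁴ = 7.41201×10¹² − 8.13245×10⁹ = 7.40388×10¹² K⁴, so P_net = 10.3 W.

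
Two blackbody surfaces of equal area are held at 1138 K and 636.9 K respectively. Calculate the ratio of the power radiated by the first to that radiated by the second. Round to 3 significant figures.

P₁/P₂ ≈ 10.2

With equal areas, P₁/P₂ = (T₁/T₂)⁴ = (1138/636.9)⁴ = 10.2.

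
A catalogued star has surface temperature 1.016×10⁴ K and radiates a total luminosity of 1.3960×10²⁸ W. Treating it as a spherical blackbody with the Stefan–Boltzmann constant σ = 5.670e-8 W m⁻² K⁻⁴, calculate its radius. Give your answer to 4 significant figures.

R ≈ 1.356×10⁹ m

L = 4πR²σT⁴ ⇒ R = √(L/(4πσT⁴)).
σT⁴ = 6.04168×10⁸ W/m², so R = √(1.3960×10²⁸/(4π×6.04168×10⁸)) = 1.356×10⁹ m.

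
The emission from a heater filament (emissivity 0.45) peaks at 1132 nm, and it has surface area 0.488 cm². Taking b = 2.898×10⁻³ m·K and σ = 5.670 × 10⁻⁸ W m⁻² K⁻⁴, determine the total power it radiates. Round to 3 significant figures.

Wien's law: T = b/λ_max = 2.898×10⁻³/1.132×10⁻⁶ = 2560.07 K.
Area A = 0.488 cm² = 4.88×10⁻⁵ m².
Then P = εσAT⁴ = 0.45×5.670×10⁻⁸×4.88×10⁻⁵×(2560.07)⁴ = 53.5 W.

P ≈ 53.5 W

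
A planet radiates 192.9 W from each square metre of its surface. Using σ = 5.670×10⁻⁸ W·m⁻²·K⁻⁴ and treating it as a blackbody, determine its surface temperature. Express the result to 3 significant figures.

I = σT⁴, so T = (I/σ)^(1/4) = (192.9/(5.670×10⁻⁸))^(1/4) = 242 K.

T ≈ 242 K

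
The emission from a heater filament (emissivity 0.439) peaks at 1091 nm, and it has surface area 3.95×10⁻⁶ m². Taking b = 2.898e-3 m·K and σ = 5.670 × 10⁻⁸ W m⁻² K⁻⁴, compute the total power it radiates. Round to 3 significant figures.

P ≈ 4.89 W

Wien's law: T = b/λ_max = 2.898×10⁻³/1.091×10⁻⁶ = 2656.28 K.
Area A = 3.95×10⁻⁶ m².
Then P = εσAT⁴ = 0.439×5.670×10⁻⁸×3.95×10⁻⁶×(2656.28)⁴ = 4.89 W.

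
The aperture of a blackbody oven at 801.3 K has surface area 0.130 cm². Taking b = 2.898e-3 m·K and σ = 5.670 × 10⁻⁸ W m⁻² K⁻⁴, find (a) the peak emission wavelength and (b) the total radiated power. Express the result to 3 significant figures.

(a) λ_max = b/T = 2.898×10⁻³/801.3 = 3.617×10⁻⁶ m = 3.62 μm.
Area A = 0.130 cm² = 1.30×10⁻⁵ m².
(b) P = σAT⁴ = 5.670×10⁻⁸×1.30×10⁻⁵×(801.3)⁴ = 0.304 W.

λ_max ≈ 3.62 μm; P ≈ 0.304 W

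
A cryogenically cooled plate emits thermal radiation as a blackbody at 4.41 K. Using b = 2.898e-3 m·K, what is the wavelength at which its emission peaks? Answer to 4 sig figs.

λ_max ≈ 6.571×10⁻⁴ m

Wien's displacement law: λ_max = b/T = (2.898×10⁻³ m·K)/(4.41 K) = 6.5714×10⁻⁴ m.
That is 6.571×10⁻⁴ m, in the infrared range.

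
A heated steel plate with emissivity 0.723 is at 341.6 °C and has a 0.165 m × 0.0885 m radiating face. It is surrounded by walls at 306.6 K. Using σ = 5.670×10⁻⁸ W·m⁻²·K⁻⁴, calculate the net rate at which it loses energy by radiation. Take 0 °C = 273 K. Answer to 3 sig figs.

T = 341.6 °C + 273 = 614.6 K.
Area A = 0.165 × 0.0885 = 0.0146025 m².
Net radiated power P_net = εσA(T⁴ − T₀⁴) = 0.723×5.670×10⁻⁸×0.0146025×(614.6⁴ − 306.6⁴).
T⁴ − T₀⁴ = 1.42682×10¹¹ − 8.83667×10⁹ = 1.33845×10¹¹ K⁴, so P_net = 80.1 W.

Net loss ≈ 80.1 W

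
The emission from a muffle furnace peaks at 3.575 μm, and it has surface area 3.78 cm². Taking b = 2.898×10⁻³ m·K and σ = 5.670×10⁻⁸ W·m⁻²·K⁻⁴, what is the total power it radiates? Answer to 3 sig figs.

P ≈ 9.25 W

Wien's law: T = b/λ_max = 2.898×10⁻³/3.575×10⁻⁶ = 810.629 K.
Area A = 3.78 cm² = 3.78×10⁻⁴ m².
Then P = σAT⁴ = 5.670×10⁻⁸×3.78×10⁻⁴×(810.629)⁴ = 9.25 W.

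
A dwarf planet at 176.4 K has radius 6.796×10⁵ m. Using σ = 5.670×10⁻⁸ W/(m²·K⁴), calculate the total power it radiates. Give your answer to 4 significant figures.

Surface area A = 4πR² = 4π(6.796×10⁵ m)² = 5.80386×10¹² m².
P = σAT⁴ = 5.670×10⁻⁸ × 5.80386×10¹² × (176.4)⁴ = 3.186×10¹⁴ W.

P ≈ 3.186×10¹⁴ W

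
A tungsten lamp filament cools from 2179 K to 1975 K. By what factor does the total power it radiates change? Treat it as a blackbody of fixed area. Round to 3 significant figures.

P₂/P₁ ≈ 0.675

P ∝ T⁴, so P₂/P₁ = (T₂/T₁)⁴ = (1975/2179)⁴ = (0.906379)⁴ = 0.675.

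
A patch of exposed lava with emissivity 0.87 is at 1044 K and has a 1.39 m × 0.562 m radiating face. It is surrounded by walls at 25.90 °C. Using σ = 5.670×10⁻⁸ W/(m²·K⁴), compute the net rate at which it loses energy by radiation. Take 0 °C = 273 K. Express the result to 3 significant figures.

Surroundings: T = 25.90 °C + 273 = 298.90 K.
Area A = 1.39 × 0.562 = 0.78118 m².
Net radiated power P_net = εσA(T⁴ − T₀⁴) = 0.87×5.670×10⁻⁸×0.78118×(1044⁴ − 298.90⁴).
T⁴ − T₀⁴ = 1.18796×10¹² − 7.98185×10⁹ = 1.17998×10¹² K⁴, so P_net = 4.55×10⁴ W.

Net loss ≈ 4.55×10⁴ W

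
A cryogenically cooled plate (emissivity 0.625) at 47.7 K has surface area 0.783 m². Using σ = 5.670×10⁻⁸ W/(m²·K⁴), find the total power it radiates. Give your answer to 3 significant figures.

P ≈ 0.144 W

Area A = 0.783 m².
P = εσAT⁴ = 0.625 × 5.670×10⁻⁸ × 0.783 × (47.7)⁴ = 0.144 W.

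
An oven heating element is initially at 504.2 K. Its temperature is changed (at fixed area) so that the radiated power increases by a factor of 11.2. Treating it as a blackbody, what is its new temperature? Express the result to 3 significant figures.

P ∝ T⁴, so T₂/T₁ = (P₂/P₁)^(1/4) = (11.2)^(1/4) = 1.82938.
T₂ = 504.2 × 1.82938 = 922 K.

T₂ ≈ 922 K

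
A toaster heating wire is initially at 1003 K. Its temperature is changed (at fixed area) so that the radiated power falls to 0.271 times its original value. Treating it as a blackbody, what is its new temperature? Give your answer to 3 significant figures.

T₂ ≈ 724 K

P ∝ T⁴, so T₂/T₁ = (P₂/P₁)^(1/4) = (0.271)^(1/4) = 0.721510.
T₂ = 1003 × 0.721510 = 724 K.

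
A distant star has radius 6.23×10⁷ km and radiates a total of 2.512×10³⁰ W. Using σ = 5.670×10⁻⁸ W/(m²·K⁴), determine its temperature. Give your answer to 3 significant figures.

Surface area A = 4πR² = 4π(6.23×10¹⁰ m)² = 4.87737×10²² m².
P = σAT⁴ ⇒ T = (P/(σA))^(1/4) = (2.512×10³⁰/(5.670×10⁻⁸×4.87737×10²²))^(1/4) = 5.49×10³ K.

T ≈ 5.49×10³ K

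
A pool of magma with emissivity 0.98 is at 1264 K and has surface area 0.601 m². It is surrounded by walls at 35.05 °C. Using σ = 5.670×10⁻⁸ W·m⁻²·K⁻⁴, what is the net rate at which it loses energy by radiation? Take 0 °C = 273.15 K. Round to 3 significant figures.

Surroundings: T = 35.05 °C + 273.15 = 308.20 K.
Area A = 0.601 m².
Net radiated power P_net = εσA(T⁴ − T₀⁴) = 0.98×5.670×10⁻⁸×0.601×(1264⁴ − 308.20⁴).
T⁴ − T₀⁴ = 2.55263×10¹² − 9.02258×10⁹ = 2.54361×10¹² K⁴, so P_net = 8.49×10⁴ W.

Net loss ≈ 8.49×10⁴ W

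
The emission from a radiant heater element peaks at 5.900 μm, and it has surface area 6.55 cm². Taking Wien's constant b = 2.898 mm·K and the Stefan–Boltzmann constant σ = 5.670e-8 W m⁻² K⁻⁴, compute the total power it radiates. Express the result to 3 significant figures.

Wien's law: T = b/λ_max = 2.898×10⁻³/5.900×10⁻⁶ = 491.186 K.
Area A = 6.55 cm² = 6.55×10⁻⁴ m².
Then P = σAT⁴ = 5.670×10⁻⁸×6.55×10⁻⁴×(491.186)⁴ = 2.16 W.

P ≈ 2.16 W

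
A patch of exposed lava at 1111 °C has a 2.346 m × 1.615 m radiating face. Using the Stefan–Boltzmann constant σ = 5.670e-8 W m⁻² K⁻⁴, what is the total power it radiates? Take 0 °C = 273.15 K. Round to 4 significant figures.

T = 1111 °C + 273.15 = 1384.15 K.
Area A = 2.346 × 1.615 = 3.78879 m².
P = σAT⁴ = 5.670×10⁻⁸ × 3.78879 × (1384.15)⁴ = 7.885×10⁵ W.

P ≈ 7.885×10⁵ W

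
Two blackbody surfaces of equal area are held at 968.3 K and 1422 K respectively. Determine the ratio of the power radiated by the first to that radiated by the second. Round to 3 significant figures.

With equal areas, P₁/P₂ = (T₁/T₂)⁴ = (968.3/1422)⁴ = 0.215.

P₁/P₂ ≈ 0.215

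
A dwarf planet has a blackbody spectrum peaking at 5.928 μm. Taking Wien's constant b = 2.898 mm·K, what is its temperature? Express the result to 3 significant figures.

Wien's law gives T = b/λ_max = (2.898×10⁻³ m·K)/(5.928×10⁻⁶ m) = 489 K.

T ≈ 489 K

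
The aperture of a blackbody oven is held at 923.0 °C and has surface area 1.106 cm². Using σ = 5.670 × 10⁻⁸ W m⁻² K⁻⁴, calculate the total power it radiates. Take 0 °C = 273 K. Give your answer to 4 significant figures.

P ≈ 12.83 W

T = 923.0 °C + 273 = 1196.0 K.
Area A = 1.106 cm² = 1.106×10⁻⁴ m².
P = σAT⁴ = 5.670×10⁻⁸ × 1.106×10⁻⁴ × (1196.0)⁴ = 12.83 W.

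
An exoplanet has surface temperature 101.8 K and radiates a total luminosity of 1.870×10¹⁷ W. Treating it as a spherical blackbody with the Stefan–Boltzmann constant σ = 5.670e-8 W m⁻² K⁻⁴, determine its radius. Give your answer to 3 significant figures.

L = 4πR²σT⁴ ⇒ R = √(L/(4πσT⁴)).
σT⁴ = 6.08940 W/m², so R = √(1.870×10¹⁷/(4π×6.08940)) = 4.94×10⁷ m.

R ≈ 4.94×10⁷ m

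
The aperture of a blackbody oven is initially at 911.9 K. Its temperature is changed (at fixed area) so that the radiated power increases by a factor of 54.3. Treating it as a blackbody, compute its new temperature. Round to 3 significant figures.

P ∝ T⁴, so T₂/T₁ = (P₂/P₁)^(1/4) = (54.3)^(1/4) = 2.71456.
T₂ = 911.9 × 2.71456 = 2.48×10³ K.

T₂ ≈ 2.48×10³ K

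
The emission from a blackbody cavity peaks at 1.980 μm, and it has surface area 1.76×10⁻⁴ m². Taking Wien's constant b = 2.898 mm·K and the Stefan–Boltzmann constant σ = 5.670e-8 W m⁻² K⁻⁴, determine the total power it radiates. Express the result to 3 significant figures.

Wien's law: T = b/λ_max = 2.898×10⁻³/1.980×10⁻⁶ = 1463.64 K.
Area A = 1.76×10⁻⁴ m².
Then P = σAT⁴ = 5.670×10⁻⁸×1.76×10⁻⁴×(1463.64)⁴ = 45.8 W.

P ≈ 45.8 W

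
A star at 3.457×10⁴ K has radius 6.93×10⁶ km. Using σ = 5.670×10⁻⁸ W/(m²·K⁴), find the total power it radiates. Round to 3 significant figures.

P ≈ 4.89×10³¹ W

Surface area A = 4πR² = 4π(6.93×10⁹ m)² = 6.03499×10²⁰ m².
P = σAT⁴ = 5.670×10⁻⁸ × 6.03499×10²⁰ × (3.457×10⁴)⁴ = 4.89×10³¹ W.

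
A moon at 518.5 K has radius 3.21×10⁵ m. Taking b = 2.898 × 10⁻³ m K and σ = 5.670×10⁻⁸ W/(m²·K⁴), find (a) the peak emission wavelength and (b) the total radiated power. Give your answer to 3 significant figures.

(a) λ_max = b/T = 2.898×10⁻³/518.5 = 5.589×10⁻⁶ m = 5.59 μm.
Surface area A = 4πR² = 4π(3.21×10⁵ m)² = 1.29485×10¹² m².
(b) P = σAT⁴ = 5.670×10⁻⁸×1.29485×10¹²×(518.5)⁴ = 5.31×10¹⁵ W.

λ_max ≈ 5.59 μm; P ≈ 5.31×10¹⁵ W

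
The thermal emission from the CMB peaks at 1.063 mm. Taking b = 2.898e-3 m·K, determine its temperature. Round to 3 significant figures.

T ≈ 2.73 K

Wien's law gives T = b/λ_max = (2.898×10⁻³ m·K)/(1.063×10⁻³ m) = 2.73 K.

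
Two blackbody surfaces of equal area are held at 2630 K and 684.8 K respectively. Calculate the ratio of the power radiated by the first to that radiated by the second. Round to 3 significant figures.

With equal areas, P₁/P₂ = (T₁/T₂)⁴ = (2630/684.8)⁴ = 218.

P₁/P₂ ≈ 218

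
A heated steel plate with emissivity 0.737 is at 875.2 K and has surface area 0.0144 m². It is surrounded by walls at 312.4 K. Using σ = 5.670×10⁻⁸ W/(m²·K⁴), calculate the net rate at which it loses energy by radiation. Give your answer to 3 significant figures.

Area A = 0.0144 m².
Net radiated power P_net = εσA(T⁴ − T₀⁴) = 0.737×5.670×10⁻⁸×0.0144×(875.2⁴ − 312.4⁴).
T⁴ − T₀⁴ = 5.86718×10¹¹ − 9.52454×10⁹ = 5.77193×10¹¹ K⁴, so P_net = 347 W.

Net loss ≈ 347 W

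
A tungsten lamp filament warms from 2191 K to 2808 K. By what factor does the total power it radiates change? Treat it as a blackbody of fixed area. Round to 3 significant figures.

P ∝ T⁴, so P₂/P₁ = (T₂/T₁)⁴ = (2808/2191)⁴ = (1.28161)⁴ = 2.70.

P₂/P₁ ≈ 2.70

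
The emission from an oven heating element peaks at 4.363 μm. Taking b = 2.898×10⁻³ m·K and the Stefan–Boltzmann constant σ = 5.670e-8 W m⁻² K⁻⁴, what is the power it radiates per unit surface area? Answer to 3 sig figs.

I ≈ 1.10×10⁴ W/m²

Wien's law: T = b/λ_max = 2.898×10⁻³/4.363×10⁻⁶ = 664.222 K.
Then I = σT⁴ = 5.670×10⁻⁸×(664.222)⁴ = 1.10×10⁴ W/m².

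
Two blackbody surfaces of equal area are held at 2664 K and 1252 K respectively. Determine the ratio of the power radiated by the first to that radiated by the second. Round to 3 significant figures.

With equal areas, P₁/P₂ = (T₁/T₂)⁴ = (2664/1252)⁴ = 20.5.

P₁/P₂ ≈ 20.5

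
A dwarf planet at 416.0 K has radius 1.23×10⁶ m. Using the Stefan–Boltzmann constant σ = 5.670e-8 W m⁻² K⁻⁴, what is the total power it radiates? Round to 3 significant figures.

Surface area A = 4πR² = 4π(1.23×10⁶ m)² = 1.90117×10¹³ m².
P = σAT⁴ = 5.670×10⁻⁸ × 1.90117×10¹³ × (416.0)⁴ = 3.23×10¹⁶ W.

P ≈ 3.23×10¹⁶ W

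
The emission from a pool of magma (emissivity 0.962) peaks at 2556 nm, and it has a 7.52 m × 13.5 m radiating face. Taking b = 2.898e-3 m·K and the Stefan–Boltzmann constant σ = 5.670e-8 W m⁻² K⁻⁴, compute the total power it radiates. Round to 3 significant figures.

Wien's law: T = b/λ_max = 2.898×10⁻³/2.556×10⁻⁶ = 1133.80 K.
Area A = 7.52 × 13.5 = 101.52 m².
Then P = εσAT⁴ = 0.962×5.670×10⁻⁸×101.52×(1133.80)⁴ = 9.15×10⁶ W.

P ≈ 9.15×10⁶ W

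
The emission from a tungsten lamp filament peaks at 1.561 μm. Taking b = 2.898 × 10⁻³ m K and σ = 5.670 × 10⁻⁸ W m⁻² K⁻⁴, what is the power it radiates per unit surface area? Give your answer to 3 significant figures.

I ≈ 6.74×10⁵ W/m²

Wien's law: T = b/λ_max = 2.898×10⁻³/1.561×10⁻⁶ = 1856.50 K.
Then I = σT⁴ = 5.670×10⁻⁸×(1856.50)⁴ = 6.74×10⁵ W/m².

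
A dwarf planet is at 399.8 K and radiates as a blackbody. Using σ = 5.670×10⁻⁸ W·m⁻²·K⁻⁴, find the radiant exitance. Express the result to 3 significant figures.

Stefan–Boltzmann: I = σT⁴ = 5.670×10⁻⁸ × (399.8)⁴ = 1.45×10³ W/m².

I ≈ 1.45×10³ W/m²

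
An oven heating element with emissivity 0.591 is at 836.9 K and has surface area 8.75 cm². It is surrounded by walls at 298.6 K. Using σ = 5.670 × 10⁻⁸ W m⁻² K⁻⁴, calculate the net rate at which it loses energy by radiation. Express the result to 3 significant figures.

Net loss ≈ 14.2 W

Area A = 8.75 cm² = 8.75×10⁻⁴ m².
Net radiated power P_net = εσA(T⁴ − T₀⁴) = 0.591×5.670×10⁻⁸×8.75×10⁻⁴×(836.9⁴ − 298.6⁴).
T⁴ − T₀⁴ = 4.90562×10¹¹ − 7.94986×10⁹ = 4.82612×10¹¹ K⁴, so P_net = 14.2 W.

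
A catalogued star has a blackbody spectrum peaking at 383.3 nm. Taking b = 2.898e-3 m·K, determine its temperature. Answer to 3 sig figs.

T ≈ 7.56×10³ K

Wien's law gives T = b/λ_max = (2.898×10⁻³ m·K)/(3.833×10⁻⁷ m) = 7.56×10³ K.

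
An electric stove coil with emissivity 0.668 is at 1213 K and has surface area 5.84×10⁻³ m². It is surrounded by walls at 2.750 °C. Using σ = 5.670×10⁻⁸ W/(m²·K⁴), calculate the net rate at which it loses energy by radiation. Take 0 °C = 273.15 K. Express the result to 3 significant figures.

Net loss ≈ 478 W

Surroundings: T = 2.750 °C + 273.15 = 275.900 K.
Area A = 5.84×10⁻³ m².
Net radiated power P_net = εσA(T⁴ − T₀⁴) = 0.668×5.670×10⁻⁸×5.84×10⁻³×(1213⁴ − 275.900⁴).
T⁴ − T₀⁴ = 2.16493×10¹² − 5.79438×10⁹ = 2.15914×10¹² K⁴, so P_net = 478 W.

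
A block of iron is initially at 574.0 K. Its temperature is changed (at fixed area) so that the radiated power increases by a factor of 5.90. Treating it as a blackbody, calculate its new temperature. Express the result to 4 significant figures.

T₂ ≈ 894.6 K

P ∝ T⁴, so T₂/T₁ = (P₂/P₁)^(1/4) = (5.90)^(1/4) = 1.55852.
T₂ = 574.0 × 1.55852 = 894.6 K.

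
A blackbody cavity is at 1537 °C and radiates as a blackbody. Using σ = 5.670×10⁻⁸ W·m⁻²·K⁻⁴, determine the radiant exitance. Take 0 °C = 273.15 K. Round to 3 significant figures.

I ≈ 6.09×10⁵ W/m²

T = 1537 °C + 273.15 = 1810.15 K.
Stefan–Boltzmann: I = σT⁴ = 5.670×10⁻⁸ × (1810.15)⁴ = 6.09×10⁵ W/m².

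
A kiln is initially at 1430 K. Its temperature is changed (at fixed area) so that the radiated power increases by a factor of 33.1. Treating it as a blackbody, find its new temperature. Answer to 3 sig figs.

T₂ ≈ 3.43×10³ K

P ∝ T⁴, so T₂/T₁ = (P₂/P₁)^(1/4) = (33.1)^(1/4) = 2.39860.
T₂ = 1430 × 2.39860 = 3.43×10³ K.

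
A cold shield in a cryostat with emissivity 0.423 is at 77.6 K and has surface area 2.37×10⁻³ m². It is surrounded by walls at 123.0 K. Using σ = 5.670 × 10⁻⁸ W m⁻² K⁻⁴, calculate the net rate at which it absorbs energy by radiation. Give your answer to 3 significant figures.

Net gain ≈ 0.0109 W

Area A = 2.37×10⁻³ m².
Net radiated power P_net = εσA(T⁴ − T₀⁴) = 0.423×5.670×10⁻⁸×2.37×10⁻³×(77.6⁴ − 123.0⁴).
T⁴ − T₀⁴ = 3.62616×10⁷ − 2.28887×10⁸ = -1.92625×10⁸ K⁴, so P_net = -0.0109 W — negative, meaning a net gain of 0.0109 W.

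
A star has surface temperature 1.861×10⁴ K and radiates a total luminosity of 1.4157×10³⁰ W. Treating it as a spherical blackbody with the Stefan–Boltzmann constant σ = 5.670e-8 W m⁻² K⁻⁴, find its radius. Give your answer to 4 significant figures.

R ≈ 4.070×10⁹ m

L = 4πR²σT⁴ ⇒ R = √(L/(4πσT⁴)).
σT⁴ = 6.80093×10⁹ W/m², so R = √(1.4157×10³⁰/(4π×6.80093×10⁹)) = 4.070×10⁹ m.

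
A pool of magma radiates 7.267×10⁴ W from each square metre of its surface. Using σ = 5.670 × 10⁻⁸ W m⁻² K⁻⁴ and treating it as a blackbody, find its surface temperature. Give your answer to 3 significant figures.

I = σT⁴, so T = (I/σ)^(1/4) = (7.267×10⁴/(5.670×10⁻⁸))^(1/4) = 1.06×10³ K.

T ≈ 1.06×10³ K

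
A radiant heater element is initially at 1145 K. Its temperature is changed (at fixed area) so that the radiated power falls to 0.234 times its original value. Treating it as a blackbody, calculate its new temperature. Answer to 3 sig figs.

T₂ ≈ 796 K

P ∝ T⁴, so T₂/T₁ = (P₂/P₁)^(1/4) = (0.234)^(1/4) = 0.695511.
T₂ = 1145 × 0.695511 = 796 K.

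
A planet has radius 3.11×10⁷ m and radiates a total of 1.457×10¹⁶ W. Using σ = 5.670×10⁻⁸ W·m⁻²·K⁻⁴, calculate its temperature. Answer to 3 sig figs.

Surface area A = 4πR² = 4π(3.11×10⁷ m)² = 1.21543×10¹⁶ m².
P = σAT⁴ ⇒ T = (P/(σA))^(1/4) = (1.457×10¹⁶/(5.670×10⁻⁸×1.21543×10¹⁶))^(1/4) = 67.8 K.

T ≈ 67.8 K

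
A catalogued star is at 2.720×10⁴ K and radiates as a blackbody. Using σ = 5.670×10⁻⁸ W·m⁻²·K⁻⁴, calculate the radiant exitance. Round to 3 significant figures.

Stefan–Boltzmann: I = σT⁴ = 5.670×10⁻⁸ × (2.720×10⁴)⁴ = 3.10×10¹⁰ W/m².

I ≈ 3.10×10¹⁰ W/m²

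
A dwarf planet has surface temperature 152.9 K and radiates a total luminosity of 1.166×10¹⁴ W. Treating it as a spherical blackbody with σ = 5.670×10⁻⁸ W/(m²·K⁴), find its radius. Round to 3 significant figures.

L = 4πR²σT⁴ ⇒ R = √(L/(4πσT⁴)).
σT⁴ = 30.9894 W/m², so R = √(1.166×10¹⁴/(4π×30.9894)) = 5.47×10⁵ m.

R ≈ 5.47×10⁵ m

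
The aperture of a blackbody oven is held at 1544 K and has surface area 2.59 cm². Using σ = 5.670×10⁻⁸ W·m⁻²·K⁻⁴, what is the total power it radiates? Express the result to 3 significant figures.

Area A = 2.59 cm² = 2.59×10⁻⁴ m².
P = σAT⁴ = 5.670×10⁻⁸ × 2.59×10⁻⁴ × (1544)⁴ = 83.5 W.

P ≈ 83.5 W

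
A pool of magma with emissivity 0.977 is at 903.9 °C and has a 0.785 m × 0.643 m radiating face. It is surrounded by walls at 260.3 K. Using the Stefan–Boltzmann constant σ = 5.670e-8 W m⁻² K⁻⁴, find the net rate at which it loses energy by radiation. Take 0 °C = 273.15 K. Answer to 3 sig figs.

Net loss ≈ 5.35×10⁴ W

T = 903.9 °C + 273.15 = 1177.05 K.
Area A = 0.785 × 0.643 = 0.504755 m².
Net radiated power P_net = εσA(T⁴ − T₀⁴) = 0.977×5.670×10⁻⁸×0.504755×(1177.05⁴ − 260.3⁴).
T⁴ − T₀⁴ = 1.91946×10¹² − 4.59089×10⁹ = 1.91487×10¹² K⁴, so P_net = 5.35×10⁴ W.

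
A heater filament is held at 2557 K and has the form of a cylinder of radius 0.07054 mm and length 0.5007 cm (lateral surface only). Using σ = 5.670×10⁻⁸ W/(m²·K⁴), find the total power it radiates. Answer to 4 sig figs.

Lateral area A = 2πrL = 2π×7.054×10⁻⁵×5.007×10⁻³ = 2.21918×10⁻⁶ m².
P = σAT⁴ = 5.670×10⁻⁸ × 2.21918×10⁻⁶ × (2557)⁴ = 5.379 W.

P ≈ 5.379 W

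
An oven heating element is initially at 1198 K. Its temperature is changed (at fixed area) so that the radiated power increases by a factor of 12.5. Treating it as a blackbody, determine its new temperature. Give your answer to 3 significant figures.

T₂ ≈ 2.25×10³ K

P ∝ T⁴, so T₂/T₁ = (P₂/P₁)^(1/4) = (12.5)^(1/4) = 1.88030.
T₂ = 1198 × 1.88030 = 2.25×10³ K.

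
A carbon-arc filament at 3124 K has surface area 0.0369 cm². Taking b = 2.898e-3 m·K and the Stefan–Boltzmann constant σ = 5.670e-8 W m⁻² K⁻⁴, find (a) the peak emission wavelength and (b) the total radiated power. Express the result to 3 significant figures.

(a) λ_max = b/T = 2.898×10⁻³/3124 = 9.277×10⁻⁷ m = 928 nm.
Area A = 0.0369 cm² = 3.69×10⁻⁶ m².
(b) P = σAT⁴ = 5.670×10⁻⁸×3.69×10⁻⁶×(3124)⁴ = 19.9 W.

λ_max ≈ 928 nm; P ≈ 19.9 W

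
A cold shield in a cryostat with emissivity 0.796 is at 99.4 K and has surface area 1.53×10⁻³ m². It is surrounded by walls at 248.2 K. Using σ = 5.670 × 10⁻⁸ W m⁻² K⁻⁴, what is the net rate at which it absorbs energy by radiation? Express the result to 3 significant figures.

Area A = 1.53×10⁻³ m².
Net radiated power P_net = εσA(T⁴ − T₀⁴) = 0.796×5.670×10⁻⁸×1.53×10⁻³×(99.4⁴ − 248.2⁴).
T⁴ − T₀⁴ = 9.76215×10⁷ − 3.79496×10⁹ = -3.69734×10⁹ K⁴, so P_net = -0.255 W — negative, meaning a net gain of 0.255 W.

Net gain ≈ 0.255 W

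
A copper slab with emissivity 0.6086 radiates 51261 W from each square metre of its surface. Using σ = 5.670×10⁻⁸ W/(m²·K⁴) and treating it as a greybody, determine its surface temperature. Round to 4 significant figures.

T ≈ 1104 K

I = εσT⁴, so T = (I/εσ)^(1/4) = (51261/(0.6086×5.670×10⁻⁸))^(1/4) = 1104 K.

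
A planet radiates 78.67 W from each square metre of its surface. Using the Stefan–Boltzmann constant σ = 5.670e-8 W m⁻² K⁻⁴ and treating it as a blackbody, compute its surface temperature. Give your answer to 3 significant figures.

T ≈ 193 K

I = σT⁴, so T = (I/σ)^(1/4) = (78.67/(5.670×10⁻⁸))^(1/4) = 193 K.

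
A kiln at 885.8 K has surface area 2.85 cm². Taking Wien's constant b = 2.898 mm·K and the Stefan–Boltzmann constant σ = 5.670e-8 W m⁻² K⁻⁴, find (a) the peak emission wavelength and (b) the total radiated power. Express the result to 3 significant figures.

λ_max ≈ 3.27 μm; P ≈ 9.95 W

(a) λ_max = b/T = 2.898×10⁻³/885.8 = 3.272×10⁻⁶ m = 3.27 μm.
Area A = 2.85 cm² = 2.85×10⁻⁴ m².
(b) P = σAT⁴ = 5.670×10⁻⁸×2.85×10⁻⁴×(885.8)⁴ = 9.95 W.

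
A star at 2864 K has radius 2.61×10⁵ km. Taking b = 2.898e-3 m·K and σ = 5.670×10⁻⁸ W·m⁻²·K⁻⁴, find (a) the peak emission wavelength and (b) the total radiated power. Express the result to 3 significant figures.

(a) λ_max = b/T = 2.898×10⁻³/2864 = 1.012×10⁻⁶ m = 1.01 μm.
Surface area A = 4πR² = 4π(2.61×10⁸ m)² = 8.56034×10¹⁷ m².
(b) P = σAT⁴ = 5.670×10⁻⁸×8.56034×10¹⁷×(2864)⁴ = 3.27×10²⁴ W.

λ_max ≈ 1.01 μm; P ≈ 3.27×10²⁴ W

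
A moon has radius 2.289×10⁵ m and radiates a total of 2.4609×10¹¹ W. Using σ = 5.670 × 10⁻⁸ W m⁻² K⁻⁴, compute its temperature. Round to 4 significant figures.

Surface area A = 4πR² = 4π(2.289×10⁵ m)² = 6.58418×10¹¹ m².
P = σAT⁴ ⇒ T = (P/(σA))^(1/4) = (2.4609×10¹¹/(5.670×10⁻⁸×6.58418×10¹¹))^(1/4) = 50.67 K.

T ≈ 50.67 K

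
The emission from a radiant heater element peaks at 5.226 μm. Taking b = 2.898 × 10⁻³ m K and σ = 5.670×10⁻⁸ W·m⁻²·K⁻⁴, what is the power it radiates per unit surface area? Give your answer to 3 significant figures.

I ≈ 5.36×10³ W/m²

Wien's law: T = b/λ_max = 2.898×10⁻³/5.226×10⁻⁶ = 554.535 K.
Then I = σT⁴ = 5.670×10⁻⁸×(554.535)⁴ = 5.36×10³ W/m².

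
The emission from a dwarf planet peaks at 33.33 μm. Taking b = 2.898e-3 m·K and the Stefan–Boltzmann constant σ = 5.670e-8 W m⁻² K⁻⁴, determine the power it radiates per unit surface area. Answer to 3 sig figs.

I ≈ 3.24 W/m²

Wien's law: T = b/λ_max = 2.898×10⁻³/3.333×10⁻⁵ = 86.9487 K.
Then I = σT⁴ = 5.670×10⁻⁸×(86.9487)⁴ = 3.24 W/m².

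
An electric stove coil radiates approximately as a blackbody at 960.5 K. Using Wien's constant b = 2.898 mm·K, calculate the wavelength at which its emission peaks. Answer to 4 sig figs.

λ_max ≈ 3.017 μm

Wien's displacement law: λ_max = b/T = (2.898×10⁻³ m·K)/(960.5 K) = 3.0172×10⁻⁶ m.
That is 3.017 μm, in the infrared range.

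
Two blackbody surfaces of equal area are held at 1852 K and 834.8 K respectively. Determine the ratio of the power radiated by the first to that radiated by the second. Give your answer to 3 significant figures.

With equal areas, P₁/P₂ = (T₁/T₂)⁴ = (1852/834.8)⁴ = 24.2.

P₁/P₂ ≈ 24.2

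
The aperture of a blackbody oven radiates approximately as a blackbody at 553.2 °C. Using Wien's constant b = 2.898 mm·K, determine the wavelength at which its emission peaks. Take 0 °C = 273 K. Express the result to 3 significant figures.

T = 553.2 °C + 273 = 826.2 K.
Wien's displacement law: λ_max = b/T = (2.898×10⁻³ m·K)/(826.2 K) = 3.508×10⁻⁶ m.
That is 3.51 μm, in the infrared range.

λ_max ≈ 3.51 μm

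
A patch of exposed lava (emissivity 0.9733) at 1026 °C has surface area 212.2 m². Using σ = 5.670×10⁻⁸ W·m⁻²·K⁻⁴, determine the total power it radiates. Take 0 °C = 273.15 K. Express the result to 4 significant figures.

T = 1026 °C + 273.15 = 1299.15 K.
Area A = 212.2 m².
P = εσAT⁴ = 0.9733 × 5.670×10⁻⁸ × 212.2 × (1299.15)⁴ = 3.336×10⁷ W.

P ≈ 3.336×10⁷ W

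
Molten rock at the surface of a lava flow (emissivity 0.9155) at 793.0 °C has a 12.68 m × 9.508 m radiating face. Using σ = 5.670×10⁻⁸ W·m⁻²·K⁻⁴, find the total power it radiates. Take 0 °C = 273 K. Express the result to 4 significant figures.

P ≈ 8.081×10⁶ W

T = 793.0 °C + 273 = 1066.0 K.
Area A = 12.68 × 9.508 = 120.561 m².
P = εσAT⁴ = 0.9155 × 5.670×10⁻⁸ × 120.561 × (1066.0)⁴ = 8.081×10⁶ W.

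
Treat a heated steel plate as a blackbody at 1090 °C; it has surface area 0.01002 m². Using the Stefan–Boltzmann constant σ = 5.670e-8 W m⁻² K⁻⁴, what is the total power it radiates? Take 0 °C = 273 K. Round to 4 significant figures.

P ≈ 1961 W

T = 1090 °C + 273 = 1363 K.
Area A = 0.01002 m².
P = σAT⁴ = 5.670×10⁻⁸ × 0.01002 × (1363)⁴ = 1961 W.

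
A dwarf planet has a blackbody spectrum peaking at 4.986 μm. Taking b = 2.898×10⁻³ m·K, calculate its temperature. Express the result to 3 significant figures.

T ≈ 581 K

Wien's law gives T = b/λ_max = (2.898×10⁻³ m·K)/(4.986×10⁻⁶ m) = 581 K.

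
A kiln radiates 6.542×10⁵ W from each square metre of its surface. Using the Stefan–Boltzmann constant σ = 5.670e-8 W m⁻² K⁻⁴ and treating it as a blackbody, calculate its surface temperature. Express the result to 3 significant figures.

I = σT⁴, so T = (I/σ)^(1/4) = (6.542×10⁵/(5.670×10⁻⁸))^(1/4) = 1.84×10³ K.

T ≈ 1.84×10³ K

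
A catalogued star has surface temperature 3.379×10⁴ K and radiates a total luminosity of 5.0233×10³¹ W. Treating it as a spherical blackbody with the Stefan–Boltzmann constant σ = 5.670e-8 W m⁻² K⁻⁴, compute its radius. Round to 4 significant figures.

L = 4πR²σT⁴ ⇒ R = √(L/(4πσT⁴)).
σT⁴ = 7.39156×10¹⁰ W/m², so R = √(5.0233×10³¹/(4π×7.39156×10¹⁰)) = 7.354×10⁹ m.

R ≈ 7.354×10⁹ m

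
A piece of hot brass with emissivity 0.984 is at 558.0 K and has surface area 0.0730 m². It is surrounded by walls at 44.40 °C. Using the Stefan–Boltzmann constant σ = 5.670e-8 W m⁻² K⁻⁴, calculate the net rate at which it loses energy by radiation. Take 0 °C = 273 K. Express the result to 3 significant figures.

Net loss ≈ 354 W

Surroundings: T = 44.40 °C + 273 = 317.40 K.
Area A = 0.0730 m².
Net radiated power P_net = εσA(T⁴ − T₀⁴) = 0.984×5.670×10⁻⁸×0.0730×(558.0⁴ − 317.40⁴).
T⁴ − T₀⁴ = 9.69475×10¹⁰ − 1.01491×10¹⁰ = 8.67984×10¹⁰ K⁴, so P_net = 354 W.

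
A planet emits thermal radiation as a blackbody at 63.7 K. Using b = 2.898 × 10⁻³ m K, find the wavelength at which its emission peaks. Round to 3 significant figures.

λ_max ≈ 45.5 μm

Wien's displacement law: λ_max = b/T = (2.898×10⁻³ m·K)/(63.7 K) = 4.549×10⁻⁵ m.
That is 45.5 μm, in the infrared range.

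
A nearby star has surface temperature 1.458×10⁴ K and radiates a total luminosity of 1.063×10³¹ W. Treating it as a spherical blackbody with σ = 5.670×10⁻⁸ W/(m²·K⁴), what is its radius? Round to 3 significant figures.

L = 4πR²σT⁴ ⇒ R = √(L/(4πσT⁴)).
σT⁴ = 2.56220×10⁹ W/m², so R = √(1.063×10³¹/(4π×2.56220×10⁹)) = 1.82×10¹⁰ m.

R ≈ 1.82×10¹⁰ m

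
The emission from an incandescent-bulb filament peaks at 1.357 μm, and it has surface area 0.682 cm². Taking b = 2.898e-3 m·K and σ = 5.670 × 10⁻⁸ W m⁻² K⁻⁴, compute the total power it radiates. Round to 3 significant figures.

P ≈ 80.4 W

Wien's law: T = b/λ_max = 2.898×10⁻³/1.357×10⁻⁶ = 2135.59 K.
Area A = 0.682 cm² = 6.82×10⁻⁵ m².
Then P = σAT⁴ = 5.670×10⁻⁸×6.82×10⁻⁵×(2135.59)⁴ = 80.4 W.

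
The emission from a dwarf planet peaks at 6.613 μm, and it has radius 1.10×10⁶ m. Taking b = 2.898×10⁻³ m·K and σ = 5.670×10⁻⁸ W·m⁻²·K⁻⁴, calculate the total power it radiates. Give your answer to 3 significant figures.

Wien's law: T = b/λ_max = 2.898×10⁻³/6.613×10⁻⁶ = 438.228 K.
Surface area A = 4πR² = 4π(1.10×10⁶ m)² = 1.52053×10¹³ m².
Then P = σAT⁴ = 5.670×10⁻⁸×1.52053×10¹³×(438.228)⁴ = 3.18×10¹⁶ W.

P ≈ 3.18×10¹⁶ W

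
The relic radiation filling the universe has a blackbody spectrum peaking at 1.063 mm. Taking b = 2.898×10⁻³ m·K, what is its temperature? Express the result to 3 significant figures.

T ≈ 2.73 K

Wien's law gives T = b/λ_max = (2.898×10⁻³ m·K)/(1.063×10⁻³ m) = 2.73 K.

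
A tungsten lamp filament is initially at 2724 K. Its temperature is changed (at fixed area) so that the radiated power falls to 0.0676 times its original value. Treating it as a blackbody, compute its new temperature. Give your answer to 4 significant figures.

T₂ ≈ 1389 K

P ∝ T⁴, so T₂/T₁ = (P₂/P₁)^(1/4) = (0.0676)^(1/4) = 0.509902.
T₂ = 2724 × 0.509902 = 1389 K.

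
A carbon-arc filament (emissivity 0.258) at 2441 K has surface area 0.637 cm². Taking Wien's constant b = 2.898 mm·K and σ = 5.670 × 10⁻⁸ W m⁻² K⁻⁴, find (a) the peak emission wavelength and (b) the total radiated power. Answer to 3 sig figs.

(a) λ_max = b/T = 2.898×10⁻³/2441 = 1.187×10⁻⁶ m = 1.19 μm.
Area A = 0.637 cm² = 6.37×10⁻⁵ m².
(b) P = εσAT⁴ = 0.258×5.670×10⁻⁸×6.37×10⁻⁵×(2441)⁴ = 33.1 W.

λ_max ≈ 1.19 μm; P ≈ 33.1 W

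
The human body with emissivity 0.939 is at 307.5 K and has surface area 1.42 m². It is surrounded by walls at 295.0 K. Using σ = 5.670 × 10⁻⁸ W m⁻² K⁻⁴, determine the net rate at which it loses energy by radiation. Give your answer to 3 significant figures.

Area A = 1.42 m².
Net radiated power P_net = εσA(T⁴ − T₀⁴) = 0.939×5.670×10⁻⁸×1.42×(307.5⁴ − 295.0⁴).
T⁴ − T₀⁴ = 8.94088×10⁹ − 7.57335×10⁹ = 1.36753×10⁹ K⁴, so P_net = 103 W.

Net loss ≈ 103 W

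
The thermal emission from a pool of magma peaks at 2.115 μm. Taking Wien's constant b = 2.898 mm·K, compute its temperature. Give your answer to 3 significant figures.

Wien's law gives T = b/λ_max = (2.898×10⁻³ m·K)/(2.115×10⁻⁶ m) = 1.37×10³ K.

T ≈ 1.37×10³ K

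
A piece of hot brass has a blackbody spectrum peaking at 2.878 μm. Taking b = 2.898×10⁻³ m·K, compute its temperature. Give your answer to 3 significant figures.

Wien's law gives T = b/λ_max = (2.898×10⁻³ m·K)/(2.878×10⁻⁶ m) = 1.01×10³ K.

T ≈ 1.01×10³ K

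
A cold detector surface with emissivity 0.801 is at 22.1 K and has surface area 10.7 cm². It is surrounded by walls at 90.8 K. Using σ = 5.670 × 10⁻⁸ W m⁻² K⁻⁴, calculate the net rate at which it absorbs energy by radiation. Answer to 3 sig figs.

Net gain ≈ 3.29×10⁻³ W

Area A = 10.7 cm² = 1.07×10⁻³ m².
Net radiated power P_net = εσA(T⁴ − T₀⁴) = 0.801×5.670×10⁻⁸×1.07×10⁻³×(22.1⁴ − 90.8⁴).
T⁴ − T₀⁴ = 2.38544×10⁵ − 6.79741×10⁷ = -6.77356×10⁷ K⁴, so P_net = -3.29×10⁻³ W — negative, meaning a net gain of 3.29×10⁻³ W.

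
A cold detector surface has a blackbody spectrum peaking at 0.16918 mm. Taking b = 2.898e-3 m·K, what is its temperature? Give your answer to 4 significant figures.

T ≈ 17.13 K

Wien's law gives T = b/λ_max = (2.898×10⁻³ m·K)/(1.6918×10⁻⁴ m) = 17.13 K.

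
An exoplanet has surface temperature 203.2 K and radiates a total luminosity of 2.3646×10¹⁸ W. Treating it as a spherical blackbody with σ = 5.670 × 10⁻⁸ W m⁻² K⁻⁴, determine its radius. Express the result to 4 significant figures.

L = 4πR²σT⁴ ⇒ R = √(L/(4πσT⁴)).
σT⁴ = 96.6669 W/m², so R = √(2.3646×10¹⁸/(4π×96.6669)) = 4.412×10⁷ m.

R ≈ 4.412×10⁷ m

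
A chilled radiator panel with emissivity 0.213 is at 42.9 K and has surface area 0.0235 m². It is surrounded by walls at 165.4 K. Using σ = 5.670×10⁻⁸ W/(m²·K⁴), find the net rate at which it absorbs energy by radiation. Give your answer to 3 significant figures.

Net gain ≈ 0.211 W

Area A = 0.0235 m².
Net radiated power P_net = εσA(T⁴ − T₀⁴) = 0.213×5.670×10⁻⁸×0.0235×(42.9⁴ − 165.4⁴).
T⁴ − T₀⁴ = 3.38711×10⁶ − 7.48414×10⁸ = -7.45027×10⁸ K⁴, so P_net = -0.211 W — negative, meaning a net gain of 0.211 W.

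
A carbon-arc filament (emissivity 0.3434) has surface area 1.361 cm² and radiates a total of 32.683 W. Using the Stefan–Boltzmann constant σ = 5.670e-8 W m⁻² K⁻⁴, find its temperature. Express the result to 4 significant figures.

Area A = 1.361 cm² = 1.361×10⁻⁴ m².
P = εσAT⁴ ⇒ T = (P/(εσA))^(1/4) = (32.683/(0.3434×5.670×10⁻⁸×1.361×10⁻⁴))^(1/4) = 1874 K.

T ≈ 1874 K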